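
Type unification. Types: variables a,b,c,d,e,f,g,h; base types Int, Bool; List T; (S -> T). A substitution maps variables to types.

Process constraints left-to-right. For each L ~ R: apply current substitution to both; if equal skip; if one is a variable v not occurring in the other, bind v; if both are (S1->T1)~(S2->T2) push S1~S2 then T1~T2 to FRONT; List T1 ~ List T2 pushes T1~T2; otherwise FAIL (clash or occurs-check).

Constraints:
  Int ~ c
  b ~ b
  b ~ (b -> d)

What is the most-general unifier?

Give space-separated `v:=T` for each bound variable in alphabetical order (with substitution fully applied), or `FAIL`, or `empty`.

step 1: unify Int ~ c  [subst: {-} | 2 pending]
  bind c := Int
step 2: unify b ~ b  [subst: {c:=Int} | 1 pending]
  -> identical, skip
step 3: unify b ~ (b -> d)  [subst: {c:=Int} | 0 pending]
  occurs-check fail: b in (b -> d)

Answer: FAIL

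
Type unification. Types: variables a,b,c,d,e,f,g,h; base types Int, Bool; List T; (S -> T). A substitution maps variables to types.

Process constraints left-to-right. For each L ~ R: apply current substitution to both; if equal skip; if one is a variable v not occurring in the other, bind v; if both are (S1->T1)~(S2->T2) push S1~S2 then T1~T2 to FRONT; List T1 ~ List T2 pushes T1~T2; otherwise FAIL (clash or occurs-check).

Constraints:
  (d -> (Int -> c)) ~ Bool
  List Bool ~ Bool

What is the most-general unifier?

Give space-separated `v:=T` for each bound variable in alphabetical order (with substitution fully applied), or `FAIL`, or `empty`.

step 1: unify (d -> (Int -> c)) ~ Bool  [subst: {-} | 1 pending]
  clash: (d -> (Int -> c)) vs Bool

Answer: FAIL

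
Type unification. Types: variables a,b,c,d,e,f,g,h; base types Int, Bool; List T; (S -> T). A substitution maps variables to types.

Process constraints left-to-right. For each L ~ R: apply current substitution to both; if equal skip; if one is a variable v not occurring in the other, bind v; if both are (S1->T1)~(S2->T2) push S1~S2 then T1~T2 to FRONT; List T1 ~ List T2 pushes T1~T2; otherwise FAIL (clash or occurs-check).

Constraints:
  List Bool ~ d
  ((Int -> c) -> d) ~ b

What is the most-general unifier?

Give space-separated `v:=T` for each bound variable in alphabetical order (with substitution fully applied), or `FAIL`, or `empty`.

Answer: b:=((Int -> c) -> List Bool) d:=List Bool

Derivation:
step 1: unify List Bool ~ d  [subst: {-} | 1 pending]
  bind d := List Bool
step 2: unify ((Int -> c) -> List Bool) ~ b  [subst: {d:=List Bool} | 0 pending]
  bind b := ((Int -> c) -> List Bool)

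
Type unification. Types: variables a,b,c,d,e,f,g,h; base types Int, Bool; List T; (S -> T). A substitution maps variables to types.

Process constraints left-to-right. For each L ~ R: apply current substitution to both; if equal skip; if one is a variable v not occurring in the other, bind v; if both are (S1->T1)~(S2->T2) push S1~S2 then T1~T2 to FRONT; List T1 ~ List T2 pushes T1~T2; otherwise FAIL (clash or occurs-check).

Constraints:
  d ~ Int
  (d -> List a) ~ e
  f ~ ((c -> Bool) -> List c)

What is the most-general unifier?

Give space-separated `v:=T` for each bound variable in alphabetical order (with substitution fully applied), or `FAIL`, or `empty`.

Answer: d:=Int e:=(Int -> List a) f:=((c -> Bool) -> List c)

Derivation:
step 1: unify d ~ Int  [subst: {-} | 2 pending]
  bind d := Int
step 2: unify (Int -> List a) ~ e  [subst: {d:=Int} | 1 pending]
  bind e := (Int -> List a)
step 3: unify f ~ ((c -> Bool) -> List c)  [subst: {d:=Int, e:=(Int -> List a)} | 0 pending]
  bind f := ((c -> Bool) -> List c)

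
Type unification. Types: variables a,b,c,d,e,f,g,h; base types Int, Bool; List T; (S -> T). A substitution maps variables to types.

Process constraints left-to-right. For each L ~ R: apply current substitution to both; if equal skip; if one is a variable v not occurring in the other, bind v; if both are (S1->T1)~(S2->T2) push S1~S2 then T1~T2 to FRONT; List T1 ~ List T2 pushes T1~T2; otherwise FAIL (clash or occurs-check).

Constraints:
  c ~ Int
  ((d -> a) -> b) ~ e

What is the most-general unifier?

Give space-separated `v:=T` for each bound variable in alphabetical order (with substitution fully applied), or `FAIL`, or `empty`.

Answer: c:=Int e:=((d -> a) -> b)

Derivation:
step 1: unify c ~ Int  [subst: {-} | 1 pending]
  bind c := Int
step 2: unify ((d -> a) -> b) ~ e  [subst: {c:=Int} | 0 pending]
  bind e := ((d -> a) -> b)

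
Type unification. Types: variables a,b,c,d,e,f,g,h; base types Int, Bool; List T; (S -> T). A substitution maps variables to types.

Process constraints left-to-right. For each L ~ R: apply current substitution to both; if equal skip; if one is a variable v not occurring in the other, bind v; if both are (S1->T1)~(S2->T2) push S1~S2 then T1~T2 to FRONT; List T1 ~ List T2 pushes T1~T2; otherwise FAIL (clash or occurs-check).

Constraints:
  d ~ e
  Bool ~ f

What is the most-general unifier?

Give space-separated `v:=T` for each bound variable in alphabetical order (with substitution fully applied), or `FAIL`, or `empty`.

Answer: d:=e f:=Bool

Derivation:
step 1: unify d ~ e  [subst: {-} | 1 pending]
  bind d := e
step 2: unify Bool ~ f  [subst: {d:=e} | 0 pending]
  bind f := Bool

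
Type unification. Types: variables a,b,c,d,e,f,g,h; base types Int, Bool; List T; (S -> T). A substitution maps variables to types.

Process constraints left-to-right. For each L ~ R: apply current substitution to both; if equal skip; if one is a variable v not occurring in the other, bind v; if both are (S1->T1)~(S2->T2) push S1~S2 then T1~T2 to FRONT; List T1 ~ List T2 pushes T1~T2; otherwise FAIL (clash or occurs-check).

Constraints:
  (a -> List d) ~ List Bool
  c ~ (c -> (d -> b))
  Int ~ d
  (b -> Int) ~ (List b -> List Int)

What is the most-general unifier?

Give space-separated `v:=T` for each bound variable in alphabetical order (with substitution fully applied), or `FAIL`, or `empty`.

Answer: FAIL

Derivation:
step 1: unify (a -> List d) ~ List Bool  [subst: {-} | 3 pending]
  clash: (a -> List d) vs List Bool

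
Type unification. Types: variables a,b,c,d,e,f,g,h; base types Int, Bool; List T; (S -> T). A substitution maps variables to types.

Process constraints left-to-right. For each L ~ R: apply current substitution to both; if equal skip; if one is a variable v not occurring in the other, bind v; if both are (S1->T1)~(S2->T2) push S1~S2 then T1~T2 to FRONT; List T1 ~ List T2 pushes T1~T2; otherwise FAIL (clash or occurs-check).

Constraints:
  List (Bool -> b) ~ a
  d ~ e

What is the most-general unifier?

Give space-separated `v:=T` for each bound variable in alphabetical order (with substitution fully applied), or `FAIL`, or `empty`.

Answer: a:=List (Bool -> b) d:=e

Derivation:
step 1: unify List (Bool -> b) ~ a  [subst: {-} | 1 pending]
  bind a := List (Bool -> b)
step 2: unify d ~ e  [subst: {a:=List (Bool -> b)} | 0 pending]
  bind d := e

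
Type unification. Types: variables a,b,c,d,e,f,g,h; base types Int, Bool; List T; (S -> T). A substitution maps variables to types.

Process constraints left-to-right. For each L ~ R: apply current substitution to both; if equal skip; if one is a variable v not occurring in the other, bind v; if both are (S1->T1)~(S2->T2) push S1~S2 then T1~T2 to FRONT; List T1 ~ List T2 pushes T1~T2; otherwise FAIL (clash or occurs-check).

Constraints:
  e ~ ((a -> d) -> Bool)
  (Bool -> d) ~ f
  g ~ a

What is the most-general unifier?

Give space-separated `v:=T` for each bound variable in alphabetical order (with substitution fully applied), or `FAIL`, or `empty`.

Answer: e:=((a -> d) -> Bool) f:=(Bool -> d) g:=a

Derivation:
step 1: unify e ~ ((a -> d) -> Bool)  [subst: {-} | 2 pending]
  bind e := ((a -> d) -> Bool)
step 2: unify (Bool -> d) ~ f  [subst: {e:=((a -> d) -> Bool)} | 1 pending]
  bind f := (Bool -> d)
step 3: unify g ~ a  [subst: {e:=((a -> d) -> Bool), f:=(Bool -> d)} | 0 pending]
  bind g := a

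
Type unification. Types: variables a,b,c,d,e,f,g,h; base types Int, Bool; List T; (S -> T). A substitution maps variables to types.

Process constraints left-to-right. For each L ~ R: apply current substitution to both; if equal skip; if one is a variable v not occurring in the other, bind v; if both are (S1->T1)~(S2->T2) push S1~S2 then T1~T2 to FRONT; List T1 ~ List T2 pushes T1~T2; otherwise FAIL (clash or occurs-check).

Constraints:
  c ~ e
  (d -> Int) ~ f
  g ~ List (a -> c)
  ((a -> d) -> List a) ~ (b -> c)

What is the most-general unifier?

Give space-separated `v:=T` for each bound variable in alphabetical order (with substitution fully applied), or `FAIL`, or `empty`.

Answer: b:=(a -> d) c:=List a e:=List a f:=(d -> Int) g:=List (a -> List a)

Derivation:
step 1: unify c ~ e  [subst: {-} | 3 pending]
  bind c := e
step 2: unify (d -> Int) ~ f  [subst: {c:=e} | 2 pending]
  bind f := (d -> Int)
step 3: unify g ~ List (a -> e)  [subst: {c:=e, f:=(d -> Int)} | 1 pending]
  bind g := List (a -> e)
step 4: unify ((a -> d) -> List a) ~ (b -> e)  [subst: {c:=e, f:=(d -> Int), g:=List (a -> e)} | 0 pending]
  -> decompose arrow: push (a -> d)~b, List a~e
step 5: unify (a -> d) ~ b  [subst: {c:=e, f:=(d -> Int), g:=List (a -> e)} | 1 pending]
  bind b := (a -> d)
step 6: unify List a ~ e  [subst: {c:=e, f:=(d -> Int), g:=List (a -> e), b:=(a -> d)} | 0 pending]
  bind e := List a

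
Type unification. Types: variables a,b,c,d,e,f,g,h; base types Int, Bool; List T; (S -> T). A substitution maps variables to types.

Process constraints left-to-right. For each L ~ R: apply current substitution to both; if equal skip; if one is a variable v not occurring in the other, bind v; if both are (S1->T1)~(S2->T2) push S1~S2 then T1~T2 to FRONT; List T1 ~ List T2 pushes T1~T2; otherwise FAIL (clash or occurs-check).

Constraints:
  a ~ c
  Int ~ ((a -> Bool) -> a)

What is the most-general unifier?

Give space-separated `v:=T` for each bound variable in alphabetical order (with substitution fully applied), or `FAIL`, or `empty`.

step 1: unify a ~ c  [subst: {-} | 1 pending]
  bind a := c
step 2: unify Int ~ ((c -> Bool) -> c)  [subst: {a:=c} | 0 pending]
  clash: Int vs ((c -> Bool) -> c)

Answer: FAIL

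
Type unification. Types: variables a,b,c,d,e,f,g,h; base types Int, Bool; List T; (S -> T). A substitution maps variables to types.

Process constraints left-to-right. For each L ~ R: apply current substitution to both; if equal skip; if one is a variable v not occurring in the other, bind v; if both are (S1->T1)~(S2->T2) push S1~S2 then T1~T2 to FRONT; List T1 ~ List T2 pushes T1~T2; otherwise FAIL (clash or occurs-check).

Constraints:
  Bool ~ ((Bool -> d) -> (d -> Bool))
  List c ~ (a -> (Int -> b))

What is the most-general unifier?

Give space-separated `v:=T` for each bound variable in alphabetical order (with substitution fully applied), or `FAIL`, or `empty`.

Answer: FAIL

Derivation:
step 1: unify Bool ~ ((Bool -> d) -> (d -> Bool))  [subst: {-} | 1 pending]
  clash: Bool vs ((Bool -> d) -> (d -> Bool))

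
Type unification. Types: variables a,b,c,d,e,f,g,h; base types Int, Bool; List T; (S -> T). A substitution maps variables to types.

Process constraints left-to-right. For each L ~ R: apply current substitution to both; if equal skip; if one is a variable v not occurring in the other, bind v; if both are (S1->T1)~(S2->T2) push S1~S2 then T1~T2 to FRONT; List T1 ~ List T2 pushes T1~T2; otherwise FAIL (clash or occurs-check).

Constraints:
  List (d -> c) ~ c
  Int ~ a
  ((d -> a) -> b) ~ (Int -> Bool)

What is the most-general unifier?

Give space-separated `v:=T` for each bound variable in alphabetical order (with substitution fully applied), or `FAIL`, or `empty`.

step 1: unify List (d -> c) ~ c  [subst: {-} | 2 pending]
  occurs-check fail

Answer: FAIL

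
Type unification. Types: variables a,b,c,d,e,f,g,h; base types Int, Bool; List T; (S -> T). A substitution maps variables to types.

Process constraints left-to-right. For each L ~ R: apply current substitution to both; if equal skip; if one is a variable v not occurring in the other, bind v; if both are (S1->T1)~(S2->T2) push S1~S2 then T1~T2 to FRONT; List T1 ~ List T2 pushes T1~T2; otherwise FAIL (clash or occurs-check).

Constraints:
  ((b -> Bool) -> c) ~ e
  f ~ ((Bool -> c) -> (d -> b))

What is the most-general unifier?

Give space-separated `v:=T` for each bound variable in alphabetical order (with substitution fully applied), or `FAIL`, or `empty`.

Answer: e:=((b -> Bool) -> c) f:=((Bool -> c) -> (d -> b))

Derivation:
step 1: unify ((b -> Bool) -> c) ~ e  [subst: {-} | 1 pending]
  bind e := ((b -> Bool) -> c)
step 2: unify f ~ ((Bool -> c) -> (d -> b))  [subst: {e:=((b -> Bool) -> c)} | 0 pending]
  bind f := ((Bool -> c) -> (d -> b))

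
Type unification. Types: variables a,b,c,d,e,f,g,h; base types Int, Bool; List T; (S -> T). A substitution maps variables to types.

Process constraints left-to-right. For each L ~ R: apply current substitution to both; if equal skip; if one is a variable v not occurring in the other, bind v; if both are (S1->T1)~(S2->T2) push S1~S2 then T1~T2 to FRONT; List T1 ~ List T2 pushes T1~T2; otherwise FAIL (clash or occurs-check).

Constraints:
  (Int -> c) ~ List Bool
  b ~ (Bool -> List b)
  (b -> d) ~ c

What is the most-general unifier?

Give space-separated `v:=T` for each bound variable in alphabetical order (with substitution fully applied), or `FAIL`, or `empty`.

step 1: unify (Int -> c) ~ List Bool  [subst: {-} | 2 pending]
  clash: (Int -> c) vs List Bool

Answer: FAIL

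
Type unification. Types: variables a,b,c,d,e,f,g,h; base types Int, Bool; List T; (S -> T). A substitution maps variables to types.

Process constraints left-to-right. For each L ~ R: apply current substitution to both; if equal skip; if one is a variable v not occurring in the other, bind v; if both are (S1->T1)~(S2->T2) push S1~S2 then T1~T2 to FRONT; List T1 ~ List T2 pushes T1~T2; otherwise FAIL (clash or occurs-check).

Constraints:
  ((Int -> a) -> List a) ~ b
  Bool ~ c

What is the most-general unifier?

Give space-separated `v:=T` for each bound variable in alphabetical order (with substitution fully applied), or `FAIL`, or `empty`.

Answer: b:=((Int -> a) -> List a) c:=Bool

Derivation:
step 1: unify ((Int -> a) -> List a) ~ b  [subst: {-} | 1 pending]
  bind b := ((Int -> a) -> List a)
step 2: unify Bool ~ c  [subst: {b:=((Int -> a) -> List a)} | 0 pending]
  bind c := Bool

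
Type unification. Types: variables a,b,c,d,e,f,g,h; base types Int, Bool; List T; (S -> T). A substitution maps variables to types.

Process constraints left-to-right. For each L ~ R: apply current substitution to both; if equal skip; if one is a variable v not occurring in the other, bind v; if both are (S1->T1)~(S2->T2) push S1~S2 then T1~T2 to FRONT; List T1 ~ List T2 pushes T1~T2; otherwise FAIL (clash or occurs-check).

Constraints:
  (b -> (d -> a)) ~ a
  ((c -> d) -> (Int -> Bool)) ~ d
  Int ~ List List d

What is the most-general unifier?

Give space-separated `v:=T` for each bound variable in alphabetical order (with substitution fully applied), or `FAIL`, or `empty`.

step 1: unify (b -> (d -> a)) ~ a  [subst: {-} | 2 pending]
  occurs-check fail

Answer: FAIL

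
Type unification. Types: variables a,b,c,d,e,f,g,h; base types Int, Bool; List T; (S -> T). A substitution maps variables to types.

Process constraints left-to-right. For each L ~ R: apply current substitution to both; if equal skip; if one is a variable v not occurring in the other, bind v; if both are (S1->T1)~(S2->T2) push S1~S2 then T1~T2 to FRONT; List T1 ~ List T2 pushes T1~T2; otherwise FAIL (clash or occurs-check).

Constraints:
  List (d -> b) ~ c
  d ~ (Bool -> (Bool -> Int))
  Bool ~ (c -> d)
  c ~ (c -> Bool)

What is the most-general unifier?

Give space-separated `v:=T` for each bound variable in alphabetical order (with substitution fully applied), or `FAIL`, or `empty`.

Answer: FAIL

Derivation:
step 1: unify List (d -> b) ~ c  [subst: {-} | 3 pending]
  bind c := List (d -> b)
step 2: unify d ~ (Bool -> (Bool -> Int))  [subst: {c:=List (d -> b)} | 2 pending]
  bind d := (Bool -> (Bool -> Int))
step 3: unify Bool ~ (List ((Bool -> (Bool -> Int)) -> b) -> (Bool -> (Bool -> Int)))  [subst: {c:=List (d -> b), d:=(Bool -> (Bool -> Int))} | 1 pending]
  clash: Bool vs (List ((Bool -> (Bool -> Int)) -> b) -> (Bool -> (Bool -> Int)))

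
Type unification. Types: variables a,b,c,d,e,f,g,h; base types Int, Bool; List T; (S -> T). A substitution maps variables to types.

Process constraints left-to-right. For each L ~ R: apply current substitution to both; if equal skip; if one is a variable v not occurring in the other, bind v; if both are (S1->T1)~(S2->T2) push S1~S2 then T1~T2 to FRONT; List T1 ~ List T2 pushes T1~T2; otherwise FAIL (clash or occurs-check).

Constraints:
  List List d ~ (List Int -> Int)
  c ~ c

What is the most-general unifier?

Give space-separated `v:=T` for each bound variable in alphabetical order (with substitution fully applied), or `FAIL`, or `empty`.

step 1: unify List List d ~ (List Int -> Int)  [subst: {-} | 1 pending]
  clash: List List d vs (List Int -> Int)

Answer: FAIL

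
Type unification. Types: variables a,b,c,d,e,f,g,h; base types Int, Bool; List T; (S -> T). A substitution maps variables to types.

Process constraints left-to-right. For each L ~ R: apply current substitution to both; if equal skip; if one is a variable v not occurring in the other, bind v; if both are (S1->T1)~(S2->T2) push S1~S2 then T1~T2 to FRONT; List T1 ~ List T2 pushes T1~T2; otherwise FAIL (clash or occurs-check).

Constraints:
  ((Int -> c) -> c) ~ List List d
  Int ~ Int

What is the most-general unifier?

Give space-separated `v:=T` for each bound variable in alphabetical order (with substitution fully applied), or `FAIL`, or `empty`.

step 1: unify ((Int -> c) -> c) ~ List List d  [subst: {-} | 1 pending]
  clash: ((Int -> c) -> c) vs List List d

Answer: FAIL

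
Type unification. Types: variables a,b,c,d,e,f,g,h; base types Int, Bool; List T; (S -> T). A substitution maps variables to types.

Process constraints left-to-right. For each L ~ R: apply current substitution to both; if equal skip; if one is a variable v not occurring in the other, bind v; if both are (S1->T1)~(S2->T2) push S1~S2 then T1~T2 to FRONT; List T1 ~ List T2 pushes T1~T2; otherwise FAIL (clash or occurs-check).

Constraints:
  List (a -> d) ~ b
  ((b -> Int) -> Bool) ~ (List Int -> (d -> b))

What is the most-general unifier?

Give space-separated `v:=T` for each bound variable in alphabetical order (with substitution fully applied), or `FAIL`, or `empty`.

step 1: unify List (a -> d) ~ b  [subst: {-} | 1 pending]
  bind b := List (a -> d)
step 2: unify ((List (a -> d) -> Int) -> Bool) ~ (List Int -> (d -> List (a -> d)))  [subst: {b:=List (a -> d)} | 0 pending]
  -> decompose arrow: push (List (a -> d) -> Int)~List Int, Bool~(d -> List (a -> d))
step 3: unify (List (a -> d) -> Int) ~ List Int  [subst: {b:=List (a -> d)} | 1 pending]
  clash: (List (a -> d) -> Int) vs List Int

Answer: FAIL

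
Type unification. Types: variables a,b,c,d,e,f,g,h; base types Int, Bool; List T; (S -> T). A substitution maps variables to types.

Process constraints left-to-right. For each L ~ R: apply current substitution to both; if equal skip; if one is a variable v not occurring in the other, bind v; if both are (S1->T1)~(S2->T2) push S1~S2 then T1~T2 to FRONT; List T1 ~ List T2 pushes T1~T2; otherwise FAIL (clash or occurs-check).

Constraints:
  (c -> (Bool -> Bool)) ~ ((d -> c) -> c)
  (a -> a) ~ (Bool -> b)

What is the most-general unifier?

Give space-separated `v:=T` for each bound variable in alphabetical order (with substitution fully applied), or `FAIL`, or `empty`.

Answer: FAIL

Derivation:
step 1: unify (c -> (Bool -> Bool)) ~ ((d -> c) -> c)  [subst: {-} | 1 pending]
  -> decompose arrow: push c~(d -> c), (Bool -> Bool)~c
step 2: unify c ~ (d -> c)  [subst: {-} | 2 pending]
  occurs-check fail: c in (d -> c)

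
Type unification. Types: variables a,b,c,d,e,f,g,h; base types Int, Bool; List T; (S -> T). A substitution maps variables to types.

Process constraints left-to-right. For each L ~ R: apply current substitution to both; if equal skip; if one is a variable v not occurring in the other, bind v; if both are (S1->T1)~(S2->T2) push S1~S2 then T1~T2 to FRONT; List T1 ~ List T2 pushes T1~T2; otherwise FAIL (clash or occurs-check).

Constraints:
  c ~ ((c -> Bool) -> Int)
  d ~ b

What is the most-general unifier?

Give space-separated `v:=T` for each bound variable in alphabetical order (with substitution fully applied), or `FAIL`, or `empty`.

step 1: unify c ~ ((c -> Bool) -> Int)  [subst: {-} | 1 pending]
  occurs-check fail: c in ((c -> Bool) -> Int)

Answer: FAIL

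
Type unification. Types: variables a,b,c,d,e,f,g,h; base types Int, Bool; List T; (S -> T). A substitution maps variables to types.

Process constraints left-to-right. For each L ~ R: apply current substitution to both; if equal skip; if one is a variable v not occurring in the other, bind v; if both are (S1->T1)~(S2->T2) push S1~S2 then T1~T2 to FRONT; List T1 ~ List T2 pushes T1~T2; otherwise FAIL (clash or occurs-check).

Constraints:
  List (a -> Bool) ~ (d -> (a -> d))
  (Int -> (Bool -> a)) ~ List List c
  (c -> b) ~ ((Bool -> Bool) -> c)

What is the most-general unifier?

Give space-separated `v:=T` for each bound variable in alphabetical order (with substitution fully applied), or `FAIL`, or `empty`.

step 1: unify List (a -> Bool) ~ (d -> (a -> d))  [subst: {-} | 2 pending]
  clash: List (a -> Bool) vs (d -> (a -> d))

Answer: FAIL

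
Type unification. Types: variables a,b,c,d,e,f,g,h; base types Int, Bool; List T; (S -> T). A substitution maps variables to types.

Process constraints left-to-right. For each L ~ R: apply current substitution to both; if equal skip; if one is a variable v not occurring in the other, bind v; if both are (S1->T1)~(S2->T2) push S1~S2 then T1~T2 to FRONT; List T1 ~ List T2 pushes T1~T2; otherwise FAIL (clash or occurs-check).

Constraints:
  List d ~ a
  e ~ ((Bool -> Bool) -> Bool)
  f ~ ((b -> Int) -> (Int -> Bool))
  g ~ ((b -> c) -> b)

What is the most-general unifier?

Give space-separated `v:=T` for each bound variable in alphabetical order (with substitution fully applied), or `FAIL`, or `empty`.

step 1: unify List d ~ a  [subst: {-} | 3 pending]
  bind a := List d
step 2: unify e ~ ((Bool -> Bool) -> Bool)  [subst: {a:=List d} | 2 pending]
  bind e := ((Bool -> Bool) -> Bool)
step 3: unify f ~ ((b -> Int) -> (Int -> Bool))  [subst: {a:=List d, e:=((Bool -> Bool) -> Bool)} | 1 pending]
  bind f := ((b -> Int) -> (Int -> Bool))
step 4: unify g ~ ((b -> c) -> b)  [subst: {a:=List d, e:=((Bool -> Bool) -> Bool), f:=((b -> Int) -> (Int -> Bool))} | 0 pending]
  bind g := ((b -> c) -> b)

Answer: a:=List d e:=((Bool -> Bool) -> Bool) f:=((b -> Int) -> (Int -> Bool)) g:=((b -> c) -> b)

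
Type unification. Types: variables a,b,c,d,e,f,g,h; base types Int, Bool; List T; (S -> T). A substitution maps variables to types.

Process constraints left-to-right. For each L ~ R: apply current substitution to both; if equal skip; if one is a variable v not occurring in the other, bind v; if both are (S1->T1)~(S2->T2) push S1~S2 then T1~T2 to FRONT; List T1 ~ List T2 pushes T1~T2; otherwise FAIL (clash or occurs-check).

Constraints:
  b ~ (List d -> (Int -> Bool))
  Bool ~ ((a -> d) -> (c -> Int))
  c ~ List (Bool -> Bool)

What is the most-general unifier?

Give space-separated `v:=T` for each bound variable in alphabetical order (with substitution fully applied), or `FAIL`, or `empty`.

Answer: FAIL

Derivation:
step 1: unify b ~ (List d -> (Int -> Bool))  [subst: {-} | 2 pending]
  bind b := (List d -> (Int -> Bool))
step 2: unify Bool ~ ((a -> d) -> (c -> Int))  [subst: {b:=(List d -> (Int -> Bool))} | 1 pending]
  clash: Bool vs ((a -> d) -> (c -> Int))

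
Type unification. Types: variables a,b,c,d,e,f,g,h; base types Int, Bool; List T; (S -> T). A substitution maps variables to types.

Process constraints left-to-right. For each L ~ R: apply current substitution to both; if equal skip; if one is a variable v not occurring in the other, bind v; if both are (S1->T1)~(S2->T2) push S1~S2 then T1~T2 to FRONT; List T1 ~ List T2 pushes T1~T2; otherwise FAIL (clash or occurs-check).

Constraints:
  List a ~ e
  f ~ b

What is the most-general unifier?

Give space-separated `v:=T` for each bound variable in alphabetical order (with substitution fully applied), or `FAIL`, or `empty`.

step 1: unify List a ~ e  [subst: {-} | 1 pending]
  bind e := List a
step 2: unify f ~ b  [subst: {e:=List a} | 0 pending]
  bind f := b

Answer: e:=List a f:=b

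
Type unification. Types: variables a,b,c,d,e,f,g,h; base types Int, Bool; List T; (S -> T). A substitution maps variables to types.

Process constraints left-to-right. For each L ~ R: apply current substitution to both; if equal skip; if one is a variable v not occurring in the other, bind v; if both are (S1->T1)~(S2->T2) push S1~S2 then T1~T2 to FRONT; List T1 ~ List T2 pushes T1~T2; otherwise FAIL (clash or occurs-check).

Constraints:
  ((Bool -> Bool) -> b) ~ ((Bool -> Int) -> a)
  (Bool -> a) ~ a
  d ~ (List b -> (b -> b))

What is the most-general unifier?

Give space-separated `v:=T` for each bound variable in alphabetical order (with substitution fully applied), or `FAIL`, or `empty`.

step 1: unify ((Bool -> Bool) -> b) ~ ((Bool -> Int) -> a)  [subst: {-} | 2 pending]
  -> decompose arrow: push (Bool -> Bool)~(Bool -> Int), b~a
step 2: unify (Bool -> Bool) ~ (Bool -> Int)  [subst: {-} | 3 pending]
  -> decompose arrow: push Bool~Bool, Bool~Int
step 3: unify Bool ~ Bool  [subst: {-} | 4 pending]
  -> identical, skip
step 4: unify Bool ~ Int  [subst: {-} | 3 pending]
  clash: Bool vs Int

Answer: FAIL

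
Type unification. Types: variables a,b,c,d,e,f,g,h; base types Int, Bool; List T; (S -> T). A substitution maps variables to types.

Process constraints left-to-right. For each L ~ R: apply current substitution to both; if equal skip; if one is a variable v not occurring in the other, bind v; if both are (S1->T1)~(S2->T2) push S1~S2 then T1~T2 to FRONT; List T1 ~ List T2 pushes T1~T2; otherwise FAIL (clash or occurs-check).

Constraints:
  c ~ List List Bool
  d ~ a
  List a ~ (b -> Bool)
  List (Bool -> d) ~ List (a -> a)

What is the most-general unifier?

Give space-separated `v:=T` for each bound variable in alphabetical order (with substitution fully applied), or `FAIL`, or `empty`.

Answer: FAIL

Derivation:
step 1: unify c ~ List List Bool  [subst: {-} | 3 pending]
  bind c := List List Bool
step 2: unify d ~ a  [subst: {c:=List List Bool} | 2 pending]
  bind d := a
step 3: unify List a ~ (b -> Bool)  [subst: {c:=List List Bool, d:=a} | 1 pending]
  clash: List a vs (b -> Bool)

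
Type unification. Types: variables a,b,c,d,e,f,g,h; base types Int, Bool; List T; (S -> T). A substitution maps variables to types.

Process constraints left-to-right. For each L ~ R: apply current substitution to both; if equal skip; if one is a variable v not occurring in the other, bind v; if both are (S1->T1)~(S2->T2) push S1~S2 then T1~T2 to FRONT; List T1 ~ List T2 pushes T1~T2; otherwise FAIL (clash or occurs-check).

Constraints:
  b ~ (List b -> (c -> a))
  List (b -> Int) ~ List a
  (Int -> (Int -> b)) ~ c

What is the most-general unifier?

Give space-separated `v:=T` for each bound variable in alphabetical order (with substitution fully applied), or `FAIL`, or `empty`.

Answer: FAIL

Derivation:
step 1: unify b ~ (List b -> (c -> a))  [subst: {-} | 2 pending]
  occurs-check fail: b in (List b -> (c -> a))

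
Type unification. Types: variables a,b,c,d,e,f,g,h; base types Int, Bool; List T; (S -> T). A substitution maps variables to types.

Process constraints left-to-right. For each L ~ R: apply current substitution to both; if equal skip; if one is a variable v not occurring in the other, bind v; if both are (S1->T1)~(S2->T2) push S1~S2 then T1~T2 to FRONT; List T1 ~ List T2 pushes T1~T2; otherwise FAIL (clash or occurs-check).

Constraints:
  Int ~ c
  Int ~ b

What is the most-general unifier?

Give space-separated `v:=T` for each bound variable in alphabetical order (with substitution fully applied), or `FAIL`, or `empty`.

step 1: unify Int ~ c  [subst: {-} | 1 pending]
  bind c := Int
step 2: unify Int ~ b  [subst: {c:=Int} | 0 pending]
  bind b := Int

Answer: b:=Int c:=Int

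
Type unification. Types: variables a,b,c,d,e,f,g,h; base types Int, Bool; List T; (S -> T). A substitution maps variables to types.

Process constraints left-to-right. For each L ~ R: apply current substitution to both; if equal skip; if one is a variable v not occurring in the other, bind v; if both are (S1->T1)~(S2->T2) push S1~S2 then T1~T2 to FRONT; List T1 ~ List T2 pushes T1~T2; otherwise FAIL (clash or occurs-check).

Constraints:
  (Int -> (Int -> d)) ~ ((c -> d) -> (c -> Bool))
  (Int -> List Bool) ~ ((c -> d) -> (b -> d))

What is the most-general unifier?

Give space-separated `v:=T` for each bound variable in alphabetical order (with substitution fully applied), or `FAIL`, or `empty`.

step 1: unify (Int -> (Int -> d)) ~ ((c -> d) -> (c -> Bool))  [subst: {-} | 1 pending]
  -> decompose arrow: push Int~(c -> d), (Int -> d)~(c -> Bool)
step 2: unify Int ~ (c -> d)  [subst: {-} | 2 pending]
  clash: Int vs (c -> d)

Answer: FAIL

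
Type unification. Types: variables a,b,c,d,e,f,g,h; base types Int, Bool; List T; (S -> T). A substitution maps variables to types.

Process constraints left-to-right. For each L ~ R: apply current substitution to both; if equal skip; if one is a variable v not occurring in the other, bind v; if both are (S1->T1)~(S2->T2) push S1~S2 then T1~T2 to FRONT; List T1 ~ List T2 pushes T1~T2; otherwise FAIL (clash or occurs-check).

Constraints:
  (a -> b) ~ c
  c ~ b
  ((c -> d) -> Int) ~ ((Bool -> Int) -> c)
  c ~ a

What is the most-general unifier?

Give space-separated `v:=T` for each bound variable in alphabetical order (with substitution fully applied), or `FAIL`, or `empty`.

Answer: FAIL

Derivation:
step 1: unify (a -> b) ~ c  [subst: {-} | 3 pending]
  bind c := (a -> b)
step 2: unify (a -> b) ~ b  [subst: {c:=(a -> b)} | 2 pending]
  occurs-check fail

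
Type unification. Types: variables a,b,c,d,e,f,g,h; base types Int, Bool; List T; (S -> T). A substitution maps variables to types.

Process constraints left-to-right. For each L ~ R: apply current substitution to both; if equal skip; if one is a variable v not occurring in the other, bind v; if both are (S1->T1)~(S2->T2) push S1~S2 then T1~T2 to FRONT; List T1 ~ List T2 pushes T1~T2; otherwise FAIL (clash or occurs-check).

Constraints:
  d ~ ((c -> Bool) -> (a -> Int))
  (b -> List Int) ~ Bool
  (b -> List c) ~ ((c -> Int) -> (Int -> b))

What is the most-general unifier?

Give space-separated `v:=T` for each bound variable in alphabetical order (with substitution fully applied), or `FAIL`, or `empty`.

Answer: FAIL

Derivation:
step 1: unify d ~ ((c -> Bool) -> (a -> Int))  [subst: {-} | 2 pending]
  bind d := ((c -> Bool) -> (a -> Int))
step 2: unify (b -> List Int) ~ Bool  [subst: {d:=((c -> Bool) -> (a -> Int))} | 1 pending]
  clash: (b -> List Int) vs Bool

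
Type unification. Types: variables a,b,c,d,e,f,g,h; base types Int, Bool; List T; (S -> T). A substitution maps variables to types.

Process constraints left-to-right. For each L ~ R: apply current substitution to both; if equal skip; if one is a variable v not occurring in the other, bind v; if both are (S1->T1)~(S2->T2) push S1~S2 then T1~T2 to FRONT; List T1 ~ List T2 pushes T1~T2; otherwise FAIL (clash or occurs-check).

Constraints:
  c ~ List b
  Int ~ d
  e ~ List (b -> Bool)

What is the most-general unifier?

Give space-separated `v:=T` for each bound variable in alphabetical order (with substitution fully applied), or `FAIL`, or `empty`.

Answer: c:=List b d:=Int e:=List (b -> Bool)

Derivation:
step 1: unify c ~ List b  [subst: {-} | 2 pending]
  bind c := List b
step 2: unify Int ~ d  [subst: {c:=List b} | 1 pending]
  bind d := Int
step 3: unify e ~ List (b -> Bool)  [subst: {c:=List b, d:=Int} | 0 pending]
  bind e := List (b -> Bool)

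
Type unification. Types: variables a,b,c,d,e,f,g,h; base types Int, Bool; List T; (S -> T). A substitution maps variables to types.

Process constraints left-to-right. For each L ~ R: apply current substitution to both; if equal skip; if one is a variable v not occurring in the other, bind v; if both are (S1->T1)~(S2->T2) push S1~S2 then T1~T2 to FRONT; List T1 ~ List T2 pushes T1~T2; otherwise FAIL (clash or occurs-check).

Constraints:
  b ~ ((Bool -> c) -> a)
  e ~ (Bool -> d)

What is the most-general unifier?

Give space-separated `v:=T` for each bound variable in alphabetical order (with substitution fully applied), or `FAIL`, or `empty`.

step 1: unify b ~ ((Bool -> c) -> a)  [subst: {-} | 1 pending]
  bind b := ((Bool -> c) -> a)
step 2: unify e ~ (Bool -> d)  [subst: {b:=((Bool -> c) -> a)} | 0 pending]
  bind e := (Bool -> d)

Answer: b:=((Bool -> c) -> a) e:=(Bool -> d)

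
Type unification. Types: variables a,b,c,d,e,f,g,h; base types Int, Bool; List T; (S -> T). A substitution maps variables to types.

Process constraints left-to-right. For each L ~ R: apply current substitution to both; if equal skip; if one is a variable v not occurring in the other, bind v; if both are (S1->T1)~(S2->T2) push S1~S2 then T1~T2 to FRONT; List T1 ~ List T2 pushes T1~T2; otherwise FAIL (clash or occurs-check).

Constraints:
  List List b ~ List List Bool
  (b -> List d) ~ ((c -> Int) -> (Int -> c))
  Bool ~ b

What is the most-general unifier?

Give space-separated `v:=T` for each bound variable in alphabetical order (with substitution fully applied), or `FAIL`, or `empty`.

step 1: unify List List b ~ List List Bool  [subst: {-} | 2 pending]
  -> decompose List: push List b~List Bool
step 2: unify List b ~ List Bool  [subst: {-} | 2 pending]
  -> decompose List: push b~Bool
step 3: unify b ~ Bool  [subst: {-} | 2 pending]
  bind b := Bool
step 4: unify (Bool -> List d) ~ ((c -> Int) -> (Int -> c))  [subst: {b:=Bool} | 1 pending]
  -> decompose arrow: push Bool~(c -> Int), List d~(Int -> c)
step 5: unify Bool ~ (c -> Int)  [subst: {b:=Bool} | 2 pending]
  clash: Bool vs (c -> Int)

Answer: FAIL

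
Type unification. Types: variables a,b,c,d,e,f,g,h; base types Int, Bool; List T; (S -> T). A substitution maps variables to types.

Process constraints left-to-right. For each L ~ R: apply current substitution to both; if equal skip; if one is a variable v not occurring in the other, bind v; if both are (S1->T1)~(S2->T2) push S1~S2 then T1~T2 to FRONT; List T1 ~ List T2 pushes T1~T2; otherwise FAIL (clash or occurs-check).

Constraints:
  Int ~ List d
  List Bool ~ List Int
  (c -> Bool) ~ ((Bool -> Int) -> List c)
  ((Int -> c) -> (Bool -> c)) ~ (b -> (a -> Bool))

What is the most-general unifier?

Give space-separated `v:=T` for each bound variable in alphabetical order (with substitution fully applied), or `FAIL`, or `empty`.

step 1: unify Int ~ List d  [subst: {-} | 3 pending]
  clash: Int vs List d

Answer: FAIL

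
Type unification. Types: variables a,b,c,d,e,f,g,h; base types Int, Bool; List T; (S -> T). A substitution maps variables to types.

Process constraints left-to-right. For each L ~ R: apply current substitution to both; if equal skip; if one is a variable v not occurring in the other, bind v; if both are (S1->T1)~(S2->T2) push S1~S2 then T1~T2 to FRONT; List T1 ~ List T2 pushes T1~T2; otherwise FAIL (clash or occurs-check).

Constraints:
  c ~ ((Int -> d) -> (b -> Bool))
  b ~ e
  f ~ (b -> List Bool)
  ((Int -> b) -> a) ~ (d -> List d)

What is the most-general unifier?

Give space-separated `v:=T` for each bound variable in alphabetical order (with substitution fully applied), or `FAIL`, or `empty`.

step 1: unify c ~ ((Int -> d) -> (b -> Bool))  [subst: {-} | 3 pending]
  bind c := ((Int -> d) -> (b -> Bool))
step 2: unify b ~ e  [subst: {c:=((Int -> d) -> (b -> Bool))} | 2 pending]
  bind b := e
step 3: unify f ~ (e -> List Bool)  [subst: {c:=((Int -> d) -> (b -> Bool)), b:=e} | 1 pending]
  bind f := (e -> List Bool)
step 4: unify ((Int -> e) -> a) ~ (d -> List d)  [subst: {c:=((Int -> d) -> (b -> Bool)), b:=e, f:=(e -> List Bool)} | 0 pending]
  -> decompose arrow: push (Int -> e)~d, a~List d
step 5: unify (Int -> e) ~ d  [subst: {c:=((Int -> d) -> (b -> Bool)), b:=e, f:=(e -> List Bool)} | 1 pending]
  bind d := (Int -> e)
step 6: unify a ~ List (Int -> e)  [subst: {c:=((Int -> d) -> (b -> Bool)), b:=e, f:=(e -> List Bool), d:=(Int -> e)} | 0 pending]
  bind a := List (Int -> e)

Answer: a:=List (Int -> e) b:=e c:=((Int -> (Int -> e)) -> (e -> Bool)) d:=(Int -> e) f:=(e -> List Bool)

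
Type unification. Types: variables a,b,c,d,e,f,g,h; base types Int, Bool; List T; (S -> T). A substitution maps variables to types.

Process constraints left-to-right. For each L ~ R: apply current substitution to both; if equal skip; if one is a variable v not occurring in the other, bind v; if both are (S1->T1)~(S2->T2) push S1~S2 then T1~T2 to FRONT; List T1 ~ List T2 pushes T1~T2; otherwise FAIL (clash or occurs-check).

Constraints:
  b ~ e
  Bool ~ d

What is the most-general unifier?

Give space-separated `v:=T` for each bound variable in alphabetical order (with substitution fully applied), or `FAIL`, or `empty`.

step 1: unify b ~ e  [subst: {-} | 1 pending]
  bind b := e
step 2: unify Bool ~ d  [subst: {b:=e} | 0 pending]
  bind d := Bool

Answer: b:=e d:=Bool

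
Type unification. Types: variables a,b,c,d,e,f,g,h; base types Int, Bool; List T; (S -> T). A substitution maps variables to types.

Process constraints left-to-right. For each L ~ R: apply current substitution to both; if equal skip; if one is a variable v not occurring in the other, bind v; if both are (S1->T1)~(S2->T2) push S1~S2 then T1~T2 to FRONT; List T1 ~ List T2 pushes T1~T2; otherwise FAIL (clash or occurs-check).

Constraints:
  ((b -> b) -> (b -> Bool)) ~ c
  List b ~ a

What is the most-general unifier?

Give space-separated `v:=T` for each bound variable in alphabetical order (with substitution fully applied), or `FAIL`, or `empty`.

Answer: a:=List b c:=((b -> b) -> (b -> Bool))

Derivation:
step 1: unify ((b -> b) -> (b -> Bool)) ~ c  [subst: {-} | 1 pending]
  bind c := ((b -> b) -> (b -> Bool))
step 2: unify List b ~ a  [subst: {c:=((b -> b) -> (b -> Bool))} | 0 pending]
  bind a := List b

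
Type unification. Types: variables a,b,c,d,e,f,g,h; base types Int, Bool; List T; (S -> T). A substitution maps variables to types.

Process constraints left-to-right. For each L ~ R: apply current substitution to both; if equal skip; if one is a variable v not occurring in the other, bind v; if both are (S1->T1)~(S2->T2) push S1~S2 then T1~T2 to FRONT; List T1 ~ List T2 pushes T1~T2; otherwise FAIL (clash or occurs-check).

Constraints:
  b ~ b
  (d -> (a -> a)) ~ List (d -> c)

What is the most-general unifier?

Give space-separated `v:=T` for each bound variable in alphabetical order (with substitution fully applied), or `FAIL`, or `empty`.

Answer: FAIL

Derivation:
step 1: unify b ~ b  [subst: {-} | 1 pending]
  -> identical, skip
step 2: unify (d -> (a -> a)) ~ List (d -> c)  [subst: {-} | 0 pending]
  clash: (d -> (a -> a)) vs List (d -> c)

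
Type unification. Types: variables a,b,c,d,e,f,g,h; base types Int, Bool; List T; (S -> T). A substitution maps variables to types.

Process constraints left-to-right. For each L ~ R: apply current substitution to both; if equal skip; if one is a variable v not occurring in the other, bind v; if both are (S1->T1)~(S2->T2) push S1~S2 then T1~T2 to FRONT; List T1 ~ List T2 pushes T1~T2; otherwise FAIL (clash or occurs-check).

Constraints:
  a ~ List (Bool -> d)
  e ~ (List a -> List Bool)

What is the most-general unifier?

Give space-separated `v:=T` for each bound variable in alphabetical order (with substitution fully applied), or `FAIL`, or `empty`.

Answer: a:=List (Bool -> d) e:=(List List (Bool -> d) -> List Bool)

Derivation:
step 1: unify a ~ List (Bool -> d)  [subst: {-} | 1 pending]
  bind a := List (Bool -> d)
step 2: unify e ~ (List List (Bool -> d) -> List Bool)  [subst: {a:=List (Bool -> d)} | 0 pending]
  bind e := (List List (Bool -> d) -> List Bool)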